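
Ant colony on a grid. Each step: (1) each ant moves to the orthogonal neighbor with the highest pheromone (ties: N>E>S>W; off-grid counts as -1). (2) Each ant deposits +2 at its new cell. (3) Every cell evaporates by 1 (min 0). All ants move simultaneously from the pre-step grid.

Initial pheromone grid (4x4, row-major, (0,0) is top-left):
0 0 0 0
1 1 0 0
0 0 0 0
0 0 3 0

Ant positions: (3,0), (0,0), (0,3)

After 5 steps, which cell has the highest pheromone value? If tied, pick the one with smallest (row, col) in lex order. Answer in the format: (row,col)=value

Answer: (1,0)=6

Derivation:
Step 1: ant0:(3,0)->N->(2,0) | ant1:(0,0)->S->(1,0) | ant2:(0,3)->S->(1,3)
  grid max=2 at (1,0)
Step 2: ant0:(2,0)->N->(1,0) | ant1:(1,0)->S->(2,0) | ant2:(1,3)->N->(0,3)
  grid max=3 at (1,0)
Step 3: ant0:(1,0)->S->(2,0) | ant1:(2,0)->N->(1,0) | ant2:(0,3)->S->(1,3)
  grid max=4 at (1,0)
Step 4: ant0:(2,0)->N->(1,0) | ant1:(1,0)->S->(2,0) | ant2:(1,3)->N->(0,3)
  grid max=5 at (1,0)
Step 5: ant0:(1,0)->S->(2,0) | ant1:(2,0)->N->(1,0) | ant2:(0,3)->S->(1,3)
  grid max=6 at (1,0)
Final grid:
  0 0 0 0
  6 0 0 1
  5 0 0 0
  0 0 0 0
Max pheromone 6 at (1,0)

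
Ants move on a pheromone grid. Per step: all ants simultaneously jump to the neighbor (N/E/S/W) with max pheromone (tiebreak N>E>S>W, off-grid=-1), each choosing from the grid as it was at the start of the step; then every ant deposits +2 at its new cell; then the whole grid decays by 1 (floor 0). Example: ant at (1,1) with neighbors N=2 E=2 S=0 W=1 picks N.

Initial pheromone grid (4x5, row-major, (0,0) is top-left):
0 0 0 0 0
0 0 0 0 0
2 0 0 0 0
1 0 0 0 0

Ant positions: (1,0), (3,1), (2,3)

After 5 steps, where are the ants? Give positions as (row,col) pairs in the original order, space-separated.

Step 1: ant0:(1,0)->S->(2,0) | ant1:(3,1)->W->(3,0) | ant2:(2,3)->N->(1,3)
  grid max=3 at (2,0)
Step 2: ant0:(2,0)->S->(3,0) | ant1:(3,0)->N->(2,0) | ant2:(1,3)->N->(0,3)
  grid max=4 at (2,0)
Step 3: ant0:(3,0)->N->(2,0) | ant1:(2,0)->S->(3,0) | ant2:(0,3)->E->(0,4)
  grid max=5 at (2,0)
Step 4: ant0:(2,0)->S->(3,0) | ant1:(3,0)->N->(2,0) | ant2:(0,4)->S->(1,4)
  grid max=6 at (2,0)
Step 5: ant0:(3,0)->N->(2,0) | ant1:(2,0)->S->(3,0) | ant2:(1,4)->N->(0,4)
  grid max=7 at (2,0)

(2,0) (3,0) (0,4)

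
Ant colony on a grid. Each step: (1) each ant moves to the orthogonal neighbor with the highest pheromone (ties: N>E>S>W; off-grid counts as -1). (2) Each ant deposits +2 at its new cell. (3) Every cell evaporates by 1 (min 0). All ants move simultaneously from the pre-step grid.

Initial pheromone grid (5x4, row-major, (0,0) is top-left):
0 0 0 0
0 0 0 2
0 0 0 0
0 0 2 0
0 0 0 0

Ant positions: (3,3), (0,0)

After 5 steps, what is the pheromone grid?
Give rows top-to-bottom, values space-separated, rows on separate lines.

After step 1: ants at (3,2),(0,1)
  0 1 0 0
  0 0 0 1
  0 0 0 0
  0 0 3 0
  0 0 0 0
After step 2: ants at (2,2),(0,2)
  0 0 1 0
  0 0 0 0
  0 0 1 0
  0 0 2 0
  0 0 0 0
After step 3: ants at (3,2),(0,3)
  0 0 0 1
  0 0 0 0
  0 0 0 0
  0 0 3 0
  0 0 0 0
After step 4: ants at (2,2),(1,3)
  0 0 0 0
  0 0 0 1
  0 0 1 0
  0 0 2 0
  0 0 0 0
After step 5: ants at (3,2),(0,3)
  0 0 0 1
  0 0 0 0
  0 0 0 0
  0 0 3 0
  0 0 0 0

0 0 0 1
0 0 0 0
0 0 0 0
0 0 3 0
0 0 0 0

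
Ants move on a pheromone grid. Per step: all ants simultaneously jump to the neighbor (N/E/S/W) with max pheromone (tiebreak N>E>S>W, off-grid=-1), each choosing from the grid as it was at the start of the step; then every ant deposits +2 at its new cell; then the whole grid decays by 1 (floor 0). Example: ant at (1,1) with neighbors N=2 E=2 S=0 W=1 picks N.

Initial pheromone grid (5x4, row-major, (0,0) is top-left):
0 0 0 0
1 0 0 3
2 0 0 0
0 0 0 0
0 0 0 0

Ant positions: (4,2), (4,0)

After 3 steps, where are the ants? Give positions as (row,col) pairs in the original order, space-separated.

Step 1: ant0:(4,2)->N->(3,2) | ant1:(4,0)->N->(3,0)
  grid max=2 at (1,3)
Step 2: ant0:(3,2)->N->(2,2) | ant1:(3,0)->N->(2,0)
  grid max=2 at (2,0)
Step 3: ant0:(2,2)->N->(1,2) | ant1:(2,0)->N->(1,0)
  grid max=1 at (1,0)

(1,2) (1,0)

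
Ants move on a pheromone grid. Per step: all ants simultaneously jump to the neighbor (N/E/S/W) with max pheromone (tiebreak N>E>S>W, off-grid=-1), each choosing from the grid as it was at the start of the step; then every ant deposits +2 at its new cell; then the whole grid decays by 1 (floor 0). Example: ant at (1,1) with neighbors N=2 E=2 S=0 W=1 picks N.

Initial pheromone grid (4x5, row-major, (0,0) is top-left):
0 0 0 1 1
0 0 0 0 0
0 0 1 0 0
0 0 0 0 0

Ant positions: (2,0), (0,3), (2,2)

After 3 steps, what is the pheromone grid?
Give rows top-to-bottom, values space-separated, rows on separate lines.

After step 1: ants at (1,0),(0,4),(1,2)
  0 0 0 0 2
  1 0 1 0 0
  0 0 0 0 0
  0 0 0 0 0
After step 2: ants at (0,0),(1,4),(0,2)
  1 0 1 0 1
  0 0 0 0 1
  0 0 0 0 0
  0 0 0 0 0
After step 3: ants at (0,1),(0,4),(0,3)
  0 1 0 1 2
  0 0 0 0 0
  0 0 0 0 0
  0 0 0 0 0

0 1 0 1 2
0 0 0 0 0
0 0 0 0 0
0 0 0 0 0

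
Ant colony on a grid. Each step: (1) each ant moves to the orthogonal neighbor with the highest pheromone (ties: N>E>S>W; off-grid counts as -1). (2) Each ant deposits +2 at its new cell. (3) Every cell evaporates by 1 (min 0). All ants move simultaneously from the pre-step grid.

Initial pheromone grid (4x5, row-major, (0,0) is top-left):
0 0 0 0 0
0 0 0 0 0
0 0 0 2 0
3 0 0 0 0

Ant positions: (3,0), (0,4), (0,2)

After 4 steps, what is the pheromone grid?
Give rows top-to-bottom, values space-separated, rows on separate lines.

After step 1: ants at (2,0),(1,4),(0,3)
  0 0 0 1 0
  0 0 0 0 1
  1 0 0 1 0
  2 0 0 0 0
After step 2: ants at (3,0),(0,4),(0,4)
  0 0 0 0 3
  0 0 0 0 0
  0 0 0 0 0
  3 0 0 0 0
After step 3: ants at (2,0),(1,4),(1,4)
  0 0 0 0 2
  0 0 0 0 3
  1 0 0 0 0
  2 0 0 0 0
After step 4: ants at (3,0),(0,4),(0,4)
  0 0 0 0 5
  0 0 0 0 2
  0 0 0 0 0
  3 0 0 0 0

0 0 0 0 5
0 0 0 0 2
0 0 0 0 0
3 0 0 0 0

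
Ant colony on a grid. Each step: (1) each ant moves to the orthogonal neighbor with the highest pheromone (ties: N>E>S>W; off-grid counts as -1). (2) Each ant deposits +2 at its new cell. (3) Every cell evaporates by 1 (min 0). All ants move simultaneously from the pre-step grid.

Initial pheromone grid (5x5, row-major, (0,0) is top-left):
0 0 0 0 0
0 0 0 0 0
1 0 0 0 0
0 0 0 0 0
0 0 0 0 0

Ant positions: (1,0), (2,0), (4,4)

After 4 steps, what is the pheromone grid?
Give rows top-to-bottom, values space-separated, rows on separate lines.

After step 1: ants at (2,0),(1,0),(3,4)
  0 0 0 0 0
  1 0 0 0 0
  2 0 0 0 0
  0 0 0 0 1
  0 0 0 0 0
After step 2: ants at (1,0),(2,0),(2,4)
  0 0 0 0 0
  2 0 0 0 0
  3 0 0 0 1
  0 0 0 0 0
  0 0 0 0 0
After step 3: ants at (2,0),(1,0),(1,4)
  0 0 0 0 0
  3 0 0 0 1
  4 0 0 0 0
  0 0 0 0 0
  0 0 0 0 0
After step 4: ants at (1,0),(2,0),(0,4)
  0 0 0 0 1
  4 0 0 0 0
  5 0 0 0 0
  0 0 0 0 0
  0 0 0 0 0

0 0 0 0 1
4 0 0 0 0
5 0 0 0 0
0 0 0 0 0
0 0 0 0 0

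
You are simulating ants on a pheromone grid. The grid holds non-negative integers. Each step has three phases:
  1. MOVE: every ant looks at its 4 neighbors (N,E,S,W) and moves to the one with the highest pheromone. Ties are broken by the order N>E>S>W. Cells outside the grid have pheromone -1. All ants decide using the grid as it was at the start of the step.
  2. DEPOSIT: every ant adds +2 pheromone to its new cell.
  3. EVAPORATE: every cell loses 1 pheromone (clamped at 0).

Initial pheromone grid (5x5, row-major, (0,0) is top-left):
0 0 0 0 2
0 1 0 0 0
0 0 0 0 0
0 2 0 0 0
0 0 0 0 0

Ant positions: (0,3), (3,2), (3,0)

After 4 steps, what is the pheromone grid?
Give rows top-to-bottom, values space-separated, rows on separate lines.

After step 1: ants at (0,4),(3,1),(3,1)
  0 0 0 0 3
  0 0 0 0 0
  0 0 0 0 0
  0 5 0 0 0
  0 0 0 0 0
After step 2: ants at (1,4),(2,1),(2,1)
  0 0 0 0 2
  0 0 0 0 1
  0 3 0 0 0
  0 4 0 0 0
  0 0 0 0 0
After step 3: ants at (0,4),(3,1),(3,1)
  0 0 0 0 3
  0 0 0 0 0
  0 2 0 0 0
  0 7 0 0 0
  0 0 0 0 0
After step 4: ants at (1,4),(2,1),(2,1)
  0 0 0 0 2
  0 0 0 0 1
  0 5 0 0 0
  0 6 0 0 0
  0 0 0 0 0

0 0 0 0 2
0 0 0 0 1
0 5 0 0 0
0 6 0 0 0
0 0 0 0 0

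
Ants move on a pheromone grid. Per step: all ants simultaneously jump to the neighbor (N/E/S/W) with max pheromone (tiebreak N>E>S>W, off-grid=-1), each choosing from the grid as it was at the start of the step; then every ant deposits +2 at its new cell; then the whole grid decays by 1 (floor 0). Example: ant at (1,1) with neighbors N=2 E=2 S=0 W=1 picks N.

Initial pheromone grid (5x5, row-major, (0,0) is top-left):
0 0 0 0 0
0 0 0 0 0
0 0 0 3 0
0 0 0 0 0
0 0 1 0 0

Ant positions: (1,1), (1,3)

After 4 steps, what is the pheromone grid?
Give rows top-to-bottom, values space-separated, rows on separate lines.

After step 1: ants at (0,1),(2,3)
  0 1 0 0 0
  0 0 0 0 0
  0 0 0 4 0
  0 0 0 0 0
  0 0 0 0 0
After step 2: ants at (0,2),(1,3)
  0 0 1 0 0
  0 0 0 1 0
  0 0 0 3 0
  0 0 0 0 0
  0 0 0 0 0
After step 3: ants at (0,3),(2,3)
  0 0 0 1 0
  0 0 0 0 0
  0 0 0 4 0
  0 0 0 0 0
  0 0 0 0 0
After step 4: ants at (0,4),(1,3)
  0 0 0 0 1
  0 0 0 1 0
  0 0 0 3 0
  0 0 0 0 0
  0 0 0 0 0

0 0 0 0 1
0 0 0 1 0
0 0 0 3 0
0 0 0 0 0
0 0 0 0 0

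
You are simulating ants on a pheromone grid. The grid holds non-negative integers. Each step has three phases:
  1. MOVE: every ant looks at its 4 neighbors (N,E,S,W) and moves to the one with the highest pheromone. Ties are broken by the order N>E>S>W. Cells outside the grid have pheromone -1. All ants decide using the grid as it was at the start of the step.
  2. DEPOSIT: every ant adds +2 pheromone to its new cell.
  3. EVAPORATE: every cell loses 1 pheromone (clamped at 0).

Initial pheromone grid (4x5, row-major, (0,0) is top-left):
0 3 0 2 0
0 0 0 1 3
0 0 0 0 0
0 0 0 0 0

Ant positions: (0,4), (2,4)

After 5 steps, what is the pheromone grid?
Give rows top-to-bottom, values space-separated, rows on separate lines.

After step 1: ants at (1,4),(1,4)
  0 2 0 1 0
  0 0 0 0 6
  0 0 0 0 0
  0 0 0 0 0
After step 2: ants at (0,4),(0,4)
  0 1 0 0 3
  0 0 0 0 5
  0 0 0 0 0
  0 0 0 0 0
After step 3: ants at (1,4),(1,4)
  0 0 0 0 2
  0 0 0 0 8
  0 0 0 0 0
  0 0 0 0 0
After step 4: ants at (0,4),(0,4)
  0 0 0 0 5
  0 0 0 0 7
  0 0 0 0 0
  0 0 0 0 0
After step 5: ants at (1,4),(1,4)
  0 0 0 0 4
  0 0 0 0 10
  0 0 0 0 0
  0 0 0 0 0

0 0 0 0 4
0 0 0 0 10
0 0 0 0 0
0 0 0 0 0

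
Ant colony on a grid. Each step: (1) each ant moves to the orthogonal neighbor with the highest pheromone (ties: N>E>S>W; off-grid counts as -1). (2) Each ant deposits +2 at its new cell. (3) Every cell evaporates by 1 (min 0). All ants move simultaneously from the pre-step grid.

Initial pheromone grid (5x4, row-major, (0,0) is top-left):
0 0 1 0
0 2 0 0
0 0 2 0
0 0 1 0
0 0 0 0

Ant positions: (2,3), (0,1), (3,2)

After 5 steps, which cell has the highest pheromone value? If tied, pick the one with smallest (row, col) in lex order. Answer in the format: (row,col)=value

Answer: (2,2)=11

Derivation:
Step 1: ant0:(2,3)->W->(2,2) | ant1:(0,1)->S->(1,1) | ant2:(3,2)->N->(2,2)
  grid max=5 at (2,2)
Step 2: ant0:(2,2)->N->(1,2) | ant1:(1,1)->N->(0,1) | ant2:(2,2)->N->(1,2)
  grid max=4 at (2,2)
Step 3: ant0:(1,2)->S->(2,2) | ant1:(0,1)->S->(1,1) | ant2:(1,2)->S->(2,2)
  grid max=7 at (2,2)
Step 4: ant0:(2,2)->N->(1,2) | ant1:(1,1)->E->(1,2) | ant2:(2,2)->N->(1,2)
  grid max=7 at (1,2)
Step 5: ant0:(1,2)->S->(2,2) | ant1:(1,2)->S->(2,2) | ant2:(1,2)->S->(2,2)
  grid max=11 at (2,2)
Final grid:
  0 0 0 0
  0 1 6 0
  0 0 11 0
  0 0 0 0
  0 0 0 0
Max pheromone 11 at (2,2)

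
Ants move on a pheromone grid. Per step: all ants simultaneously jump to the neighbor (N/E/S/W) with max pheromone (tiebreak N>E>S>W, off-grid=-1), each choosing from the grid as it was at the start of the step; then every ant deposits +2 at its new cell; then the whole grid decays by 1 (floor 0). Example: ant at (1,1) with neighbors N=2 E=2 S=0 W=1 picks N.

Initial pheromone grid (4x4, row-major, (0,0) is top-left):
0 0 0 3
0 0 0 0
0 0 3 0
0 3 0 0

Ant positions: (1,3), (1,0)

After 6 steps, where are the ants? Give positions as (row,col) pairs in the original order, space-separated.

Step 1: ant0:(1,3)->N->(0,3) | ant1:(1,0)->N->(0,0)
  grid max=4 at (0,3)
Step 2: ant0:(0,3)->S->(1,3) | ant1:(0,0)->E->(0,1)
  grid max=3 at (0,3)
Step 3: ant0:(1,3)->N->(0,3) | ant1:(0,1)->E->(0,2)
  grid max=4 at (0,3)
Step 4: ant0:(0,3)->W->(0,2) | ant1:(0,2)->E->(0,3)
  grid max=5 at (0,3)
Step 5: ant0:(0,2)->E->(0,3) | ant1:(0,3)->W->(0,2)
  grid max=6 at (0,3)
Step 6: ant0:(0,3)->W->(0,2) | ant1:(0,2)->E->(0,3)
  grid max=7 at (0,3)

(0,2) (0,3)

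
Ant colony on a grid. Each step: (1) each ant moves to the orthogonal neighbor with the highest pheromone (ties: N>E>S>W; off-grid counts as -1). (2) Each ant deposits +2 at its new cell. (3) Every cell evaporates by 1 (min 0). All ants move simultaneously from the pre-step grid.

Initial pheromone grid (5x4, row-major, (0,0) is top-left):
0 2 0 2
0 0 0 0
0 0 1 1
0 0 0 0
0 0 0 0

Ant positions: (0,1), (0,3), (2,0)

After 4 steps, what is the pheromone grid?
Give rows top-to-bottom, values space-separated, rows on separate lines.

After step 1: ants at (0,2),(1,3),(1,0)
  0 1 1 1
  1 0 0 1
  0 0 0 0
  0 0 0 0
  0 0 0 0
After step 2: ants at (0,3),(0,3),(0,0)
  1 0 0 4
  0 0 0 0
  0 0 0 0
  0 0 0 0
  0 0 0 0
After step 3: ants at (1,3),(1,3),(0,1)
  0 1 0 3
  0 0 0 3
  0 0 0 0
  0 0 0 0
  0 0 0 0
After step 4: ants at (0,3),(0,3),(0,2)
  0 0 1 6
  0 0 0 2
  0 0 0 0
  0 0 0 0
  0 0 0 0

0 0 1 6
0 0 0 2
0 0 0 0
0 0 0 0
0 0 0 0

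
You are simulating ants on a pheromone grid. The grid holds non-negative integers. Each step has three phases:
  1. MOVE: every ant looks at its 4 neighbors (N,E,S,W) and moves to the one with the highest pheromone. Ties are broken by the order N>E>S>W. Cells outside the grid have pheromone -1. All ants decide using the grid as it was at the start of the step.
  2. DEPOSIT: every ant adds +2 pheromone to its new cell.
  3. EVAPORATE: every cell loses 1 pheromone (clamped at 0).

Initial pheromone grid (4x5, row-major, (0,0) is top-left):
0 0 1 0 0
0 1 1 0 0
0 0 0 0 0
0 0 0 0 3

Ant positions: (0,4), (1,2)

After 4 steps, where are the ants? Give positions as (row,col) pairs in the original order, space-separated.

Step 1: ant0:(0,4)->S->(1,4) | ant1:(1,2)->N->(0,2)
  grid max=2 at (0,2)
Step 2: ant0:(1,4)->N->(0,4) | ant1:(0,2)->E->(0,3)
  grid max=1 at (0,2)
Step 3: ant0:(0,4)->W->(0,3) | ant1:(0,3)->E->(0,4)
  grid max=2 at (0,3)
Step 4: ant0:(0,3)->E->(0,4) | ant1:(0,4)->W->(0,3)
  grid max=3 at (0,3)

(0,4) (0,3)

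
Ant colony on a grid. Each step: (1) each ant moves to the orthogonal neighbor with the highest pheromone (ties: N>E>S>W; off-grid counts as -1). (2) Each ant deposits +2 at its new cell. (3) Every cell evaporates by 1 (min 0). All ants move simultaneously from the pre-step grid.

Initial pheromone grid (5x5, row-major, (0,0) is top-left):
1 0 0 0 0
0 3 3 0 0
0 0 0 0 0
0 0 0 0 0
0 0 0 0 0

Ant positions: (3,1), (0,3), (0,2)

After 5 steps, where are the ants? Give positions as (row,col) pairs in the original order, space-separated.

Step 1: ant0:(3,1)->N->(2,1) | ant1:(0,3)->E->(0,4) | ant2:(0,2)->S->(1,2)
  grid max=4 at (1,2)
Step 2: ant0:(2,1)->N->(1,1) | ant1:(0,4)->S->(1,4) | ant2:(1,2)->W->(1,1)
  grid max=5 at (1,1)
Step 3: ant0:(1,1)->E->(1,2) | ant1:(1,4)->N->(0,4) | ant2:(1,1)->E->(1,2)
  grid max=6 at (1,2)
Step 4: ant0:(1,2)->W->(1,1) | ant1:(0,4)->S->(1,4) | ant2:(1,2)->W->(1,1)
  grid max=7 at (1,1)
Step 5: ant0:(1,1)->E->(1,2) | ant1:(1,4)->N->(0,4) | ant2:(1,1)->E->(1,2)
  grid max=8 at (1,2)

(1,2) (0,4) (1,2)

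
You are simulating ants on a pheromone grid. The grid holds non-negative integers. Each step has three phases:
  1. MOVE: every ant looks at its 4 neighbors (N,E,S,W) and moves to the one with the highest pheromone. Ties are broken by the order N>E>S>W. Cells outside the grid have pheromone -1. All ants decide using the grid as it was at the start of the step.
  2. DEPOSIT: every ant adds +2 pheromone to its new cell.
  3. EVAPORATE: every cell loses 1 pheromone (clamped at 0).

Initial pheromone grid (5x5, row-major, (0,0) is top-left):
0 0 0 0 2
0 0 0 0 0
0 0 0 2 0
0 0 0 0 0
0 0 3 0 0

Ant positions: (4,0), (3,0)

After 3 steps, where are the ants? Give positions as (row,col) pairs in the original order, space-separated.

Step 1: ant0:(4,0)->N->(3,0) | ant1:(3,0)->N->(2,0)
  grid max=2 at (4,2)
Step 2: ant0:(3,0)->N->(2,0) | ant1:(2,0)->S->(3,0)
  grid max=2 at (2,0)
Step 3: ant0:(2,0)->S->(3,0) | ant1:(3,0)->N->(2,0)
  grid max=3 at (2,0)

(3,0) (2,0)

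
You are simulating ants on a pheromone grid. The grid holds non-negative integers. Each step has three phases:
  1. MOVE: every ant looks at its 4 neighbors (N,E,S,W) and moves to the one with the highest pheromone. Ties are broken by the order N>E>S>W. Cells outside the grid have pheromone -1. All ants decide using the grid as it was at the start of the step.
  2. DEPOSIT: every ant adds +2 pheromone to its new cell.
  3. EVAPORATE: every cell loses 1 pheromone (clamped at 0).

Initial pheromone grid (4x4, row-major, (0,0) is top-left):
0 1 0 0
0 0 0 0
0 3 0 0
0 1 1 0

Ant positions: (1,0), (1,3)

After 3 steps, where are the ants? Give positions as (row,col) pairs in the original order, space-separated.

Step 1: ant0:(1,0)->N->(0,0) | ant1:(1,3)->N->(0,3)
  grid max=2 at (2,1)
Step 2: ant0:(0,0)->E->(0,1) | ant1:(0,3)->S->(1,3)
  grid max=1 at (0,1)
Step 3: ant0:(0,1)->E->(0,2) | ant1:(1,3)->N->(0,3)
  grid max=1 at (0,2)

(0,2) (0,3)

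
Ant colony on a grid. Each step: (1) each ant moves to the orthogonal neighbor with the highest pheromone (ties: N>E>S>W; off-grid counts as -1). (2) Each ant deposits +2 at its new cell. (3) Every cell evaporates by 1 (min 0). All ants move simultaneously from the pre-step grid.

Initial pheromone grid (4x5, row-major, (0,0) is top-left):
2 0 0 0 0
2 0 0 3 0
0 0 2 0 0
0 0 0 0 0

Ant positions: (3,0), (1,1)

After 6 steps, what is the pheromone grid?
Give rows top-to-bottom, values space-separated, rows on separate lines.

After step 1: ants at (2,0),(1,0)
  1 0 0 0 0
  3 0 0 2 0
  1 0 1 0 0
  0 0 0 0 0
After step 2: ants at (1,0),(0,0)
  2 0 0 0 0
  4 0 0 1 0
  0 0 0 0 0
  0 0 0 0 0
After step 3: ants at (0,0),(1,0)
  3 0 0 0 0
  5 0 0 0 0
  0 0 0 0 0
  0 0 0 0 0
After step 4: ants at (1,0),(0,0)
  4 0 0 0 0
  6 0 0 0 0
  0 0 0 0 0
  0 0 0 0 0
After step 5: ants at (0,0),(1,0)
  5 0 0 0 0
  7 0 0 0 0
  0 0 0 0 0
  0 0 0 0 0
After step 6: ants at (1,0),(0,0)
  6 0 0 0 0
  8 0 0 0 0
  0 0 0 0 0
  0 0 0 0 0

6 0 0 0 0
8 0 0 0 0
0 0 0 0 0
0 0 0 0 0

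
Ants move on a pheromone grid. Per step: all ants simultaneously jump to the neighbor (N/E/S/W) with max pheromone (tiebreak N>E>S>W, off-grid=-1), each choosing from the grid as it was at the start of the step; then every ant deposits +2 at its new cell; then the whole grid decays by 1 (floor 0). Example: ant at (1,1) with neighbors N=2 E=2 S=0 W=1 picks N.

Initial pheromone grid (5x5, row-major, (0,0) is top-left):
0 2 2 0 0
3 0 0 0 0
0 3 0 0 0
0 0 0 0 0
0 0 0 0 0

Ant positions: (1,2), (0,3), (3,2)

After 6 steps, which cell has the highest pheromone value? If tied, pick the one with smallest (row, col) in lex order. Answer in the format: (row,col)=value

Step 1: ant0:(1,2)->N->(0,2) | ant1:(0,3)->W->(0,2) | ant2:(3,2)->N->(2,2)
  grid max=5 at (0,2)
Step 2: ant0:(0,2)->W->(0,1) | ant1:(0,2)->W->(0,1) | ant2:(2,2)->W->(2,1)
  grid max=4 at (0,1)
Step 3: ant0:(0,1)->E->(0,2) | ant1:(0,1)->E->(0,2) | ant2:(2,1)->N->(1,1)
  grid max=7 at (0,2)
Step 4: ant0:(0,2)->W->(0,1) | ant1:(0,2)->W->(0,1) | ant2:(1,1)->N->(0,1)
  grid max=8 at (0,1)
Step 5: ant0:(0,1)->E->(0,2) | ant1:(0,1)->E->(0,2) | ant2:(0,1)->E->(0,2)
  grid max=11 at (0,2)
Step 6: ant0:(0,2)->W->(0,1) | ant1:(0,2)->W->(0,1) | ant2:(0,2)->W->(0,1)
  grid max=12 at (0,1)
Final grid:
  0 12 10 0 0
  0 0 0 0 0
  0 0 0 0 0
  0 0 0 0 0
  0 0 0 0 0
Max pheromone 12 at (0,1)

Answer: (0,1)=12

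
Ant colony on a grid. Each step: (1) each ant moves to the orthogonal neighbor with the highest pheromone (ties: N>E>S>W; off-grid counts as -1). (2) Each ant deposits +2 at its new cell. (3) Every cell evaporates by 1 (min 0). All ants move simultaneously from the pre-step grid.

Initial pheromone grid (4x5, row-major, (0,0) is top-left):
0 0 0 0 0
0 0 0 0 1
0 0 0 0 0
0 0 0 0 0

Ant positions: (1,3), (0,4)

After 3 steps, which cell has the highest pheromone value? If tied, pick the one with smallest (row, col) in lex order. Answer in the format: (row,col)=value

Answer: (1,4)=6

Derivation:
Step 1: ant0:(1,3)->E->(1,4) | ant1:(0,4)->S->(1,4)
  grid max=4 at (1,4)
Step 2: ant0:(1,4)->N->(0,4) | ant1:(1,4)->N->(0,4)
  grid max=3 at (0,4)
Step 3: ant0:(0,4)->S->(1,4) | ant1:(0,4)->S->(1,4)
  grid max=6 at (1,4)
Final grid:
  0 0 0 0 2
  0 0 0 0 6
  0 0 0 0 0
  0 0 0 0 0
Max pheromone 6 at (1,4)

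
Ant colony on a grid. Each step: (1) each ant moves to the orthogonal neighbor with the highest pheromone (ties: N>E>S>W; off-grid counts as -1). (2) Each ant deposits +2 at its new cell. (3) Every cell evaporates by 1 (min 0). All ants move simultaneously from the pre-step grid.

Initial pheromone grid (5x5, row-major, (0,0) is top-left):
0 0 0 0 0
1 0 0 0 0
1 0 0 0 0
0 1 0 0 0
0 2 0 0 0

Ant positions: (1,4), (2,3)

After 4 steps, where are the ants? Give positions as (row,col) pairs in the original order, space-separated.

Step 1: ant0:(1,4)->N->(0,4) | ant1:(2,3)->N->(1,3)
  grid max=1 at (0,4)
Step 2: ant0:(0,4)->S->(1,4) | ant1:(1,3)->N->(0,3)
  grid max=1 at (0,3)
Step 3: ant0:(1,4)->N->(0,4) | ant1:(0,3)->E->(0,4)
  grid max=3 at (0,4)
Step 4: ant0:(0,4)->S->(1,4) | ant1:(0,4)->S->(1,4)
  grid max=3 at (1,4)

(1,4) (1,4)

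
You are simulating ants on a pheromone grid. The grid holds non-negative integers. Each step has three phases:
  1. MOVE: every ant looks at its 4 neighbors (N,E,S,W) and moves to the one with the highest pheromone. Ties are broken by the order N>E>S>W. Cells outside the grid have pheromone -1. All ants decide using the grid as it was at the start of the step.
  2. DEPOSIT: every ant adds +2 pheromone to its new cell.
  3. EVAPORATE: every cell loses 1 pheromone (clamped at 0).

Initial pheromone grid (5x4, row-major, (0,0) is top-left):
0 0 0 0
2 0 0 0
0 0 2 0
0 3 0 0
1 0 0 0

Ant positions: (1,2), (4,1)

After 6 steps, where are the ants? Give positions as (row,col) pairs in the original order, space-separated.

Step 1: ant0:(1,2)->S->(2,2) | ant1:(4,1)->N->(3,1)
  grid max=4 at (3,1)
Step 2: ant0:(2,2)->N->(1,2) | ant1:(3,1)->N->(2,1)
  grid max=3 at (3,1)
Step 3: ant0:(1,2)->S->(2,2) | ant1:(2,1)->S->(3,1)
  grid max=4 at (3,1)
Step 4: ant0:(2,2)->N->(1,2) | ant1:(3,1)->N->(2,1)
  grid max=3 at (3,1)
Step 5: ant0:(1,2)->S->(2,2) | ant1:(2,1)->S->(3,1)
  grid max=4 at (3,1)
Step 6: ant0:(2,2)->N->(1,2) | ant1:(3,1)->N->(2,1)
  grid max=3 at (3,1)

(1,2) (2,1)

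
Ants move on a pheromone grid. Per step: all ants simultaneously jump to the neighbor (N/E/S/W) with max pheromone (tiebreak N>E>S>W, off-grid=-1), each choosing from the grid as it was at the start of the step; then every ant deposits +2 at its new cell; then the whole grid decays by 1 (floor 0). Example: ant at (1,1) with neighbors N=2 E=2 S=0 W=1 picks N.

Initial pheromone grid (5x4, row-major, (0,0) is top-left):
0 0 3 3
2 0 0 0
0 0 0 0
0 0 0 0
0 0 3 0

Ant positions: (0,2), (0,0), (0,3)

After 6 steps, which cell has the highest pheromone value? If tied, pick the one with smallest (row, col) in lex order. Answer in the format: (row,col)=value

Answer: (0,2)=9

Derivation:
Step 1: ant0:(0,2)->E->(0,3) | ant1:(0,0)->S->(1,0) | ant2:(0,3)->W->(0,2)
  grid max=4 at (0,2)
Step 2: ant0:(0,3)->W->(0,2) | ant1:(1,0)->N->(0,0) | ant2:(0,2)->E->(0,3)
  grid max=5 at (0,2)
Step 3: ant0:(0,2)->E->(0,3) | ant1:(0,0)->S->(1,0) | ant2:(0,3)->W->(0,2)
  grid max=6 at (0,2)
Step 4: ant0:(0,3)->W->(0,2) | ant1:(1,0)->N->(0,0) | ant2:(0,2)->E->(0,3)
  grid max=7 at (0,2)
Step 5: ant0:(0,2)->E->(0,3) | ant1:(0,0)->S->(1,0) | ant2:(0,3)->W->(0,2)
  grid max=8 at (0,2)
Step 6: ant0:(0,3)->W->(0,2) | ant1:(1,0)->N->(0,0) | ant2:(0,2)->E->(0,3)
  grid max=9 at (0,2)
Final grid:
  1 0 9 9
  2 0 0 0
  0 0 0 0
  0 0 0 0
  0 0 0 0
Max pheromone 9 at (0,2)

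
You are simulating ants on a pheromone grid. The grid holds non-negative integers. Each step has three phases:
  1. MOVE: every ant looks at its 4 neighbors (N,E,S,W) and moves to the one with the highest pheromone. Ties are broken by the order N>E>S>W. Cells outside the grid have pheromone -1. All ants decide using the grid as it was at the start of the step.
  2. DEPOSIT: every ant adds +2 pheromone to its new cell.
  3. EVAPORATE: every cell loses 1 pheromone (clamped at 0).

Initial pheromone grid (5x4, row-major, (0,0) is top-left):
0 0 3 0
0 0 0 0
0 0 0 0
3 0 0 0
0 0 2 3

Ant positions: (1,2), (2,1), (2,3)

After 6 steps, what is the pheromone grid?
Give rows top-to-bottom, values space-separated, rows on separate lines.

After step 1: ants at (0,2),(1,1),(1,3)
  0 0 4 0
  0 1 0 1
  0 0 0 0
  2 0 0 0
  0 0 1 2
After step 2: ants at (0,3),(0,1),(0,3)
  0 1 3 3
  0 0 0 0
  0 0 0 0
  1 0 0 0
  0 0 0 1
After step 3: ants at (0,2),(0,2),(0,2)
  0 0 8 2
  0 0 0 0
  0 0 0 0
  0 0 0 0
  0 0 0 0
After step 4: ants at (0,3),(0,3),(0,3)
  0 0 7 7
  0 0 0 0
  0 0 0 0
  0 0 0 0
  0 0 0 0
After step 5: ants at (0,2),(0,2),(0,2)
  0 0 12 6
  0 0 0 0
  0 0 0 0
  0 0 0 0
  0 0 0 0
After step 6: ants at (0,3),(0,3),(0,3)
  0 0 11 11
  0 0 0 0
  0 0 0 0
  0 0 0 0
  0 0 0 0

0 0 11 11
0 0 0 0
0 0 0 0
0 0 0 0
0 0 0 0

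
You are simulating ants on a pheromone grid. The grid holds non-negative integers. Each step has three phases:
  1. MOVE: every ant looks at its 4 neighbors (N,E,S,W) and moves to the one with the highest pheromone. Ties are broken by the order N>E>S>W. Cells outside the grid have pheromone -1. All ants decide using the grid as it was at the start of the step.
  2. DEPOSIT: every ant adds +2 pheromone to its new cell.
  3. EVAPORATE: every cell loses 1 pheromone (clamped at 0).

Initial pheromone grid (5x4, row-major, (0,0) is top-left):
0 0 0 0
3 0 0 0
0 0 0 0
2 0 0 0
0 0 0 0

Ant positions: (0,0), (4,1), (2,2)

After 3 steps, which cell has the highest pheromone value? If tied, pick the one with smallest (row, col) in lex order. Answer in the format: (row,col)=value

Answer: (1,0)=4

Derivation:
Step 1: ant0:(0,0)->S->(1,0) | ant1:(4,1)->N->(3,1) | ant2:(2,2)->N->(1,2)
  grid max=4 at (1,0)
Step 2: ant0:(1,0)->N->(0,0) | ant1:(3,1)->W->(3,0) | ant2:(1,2)->N->(0,2)
  grid max=3 at (1,0)
Step 3: ant0:(0,0)->S->(1,0) | ant1:(3,0)->N->(2,0) | ant2:(0,2)->E->(0,3)
  grid max=4 at (1,0)
Final grid:
  0 0 0 1
  4 0 0 0
  1 0 0 0
  1 0 0 0
  0 0 0 0
Max pheromone 4 at (1,0)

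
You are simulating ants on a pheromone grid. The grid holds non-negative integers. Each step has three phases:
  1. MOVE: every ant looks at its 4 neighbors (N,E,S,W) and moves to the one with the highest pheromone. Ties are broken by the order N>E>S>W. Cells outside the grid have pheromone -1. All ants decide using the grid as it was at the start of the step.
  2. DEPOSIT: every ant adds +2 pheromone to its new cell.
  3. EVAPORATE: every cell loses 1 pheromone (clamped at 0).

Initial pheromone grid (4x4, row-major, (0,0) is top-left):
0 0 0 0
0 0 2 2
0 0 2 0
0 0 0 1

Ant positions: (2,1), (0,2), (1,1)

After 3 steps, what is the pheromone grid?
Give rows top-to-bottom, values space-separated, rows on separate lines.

After step 1: ants at (2,2),(1,2),(1,2)
  0 0 0 0
  0 0 5 1
  0 0 3 0
  0 0 0 0
After step 2: ants at (1,2),(2,2),(2,2)
  0 0 0 0
  0 0 6 0
  0 0 6 0
  0 0 0 0
After step 3: ants at (2,2),(1,2),(1,2)
  0 0 0 0
  0 0 9 0
  0 0 7 0
  0 0 0 0

0 0 0 0
0 0 9 0
0 0 7 0
0 0 0 0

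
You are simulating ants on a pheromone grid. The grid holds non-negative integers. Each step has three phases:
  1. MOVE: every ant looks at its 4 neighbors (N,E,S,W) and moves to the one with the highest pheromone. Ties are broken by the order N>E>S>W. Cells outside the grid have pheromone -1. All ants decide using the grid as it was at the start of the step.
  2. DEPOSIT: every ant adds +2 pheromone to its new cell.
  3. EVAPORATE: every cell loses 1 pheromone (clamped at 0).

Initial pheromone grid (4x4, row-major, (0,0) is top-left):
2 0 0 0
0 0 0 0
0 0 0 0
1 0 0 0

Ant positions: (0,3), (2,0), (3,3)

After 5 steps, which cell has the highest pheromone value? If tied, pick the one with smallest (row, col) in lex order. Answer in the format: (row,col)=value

Step 1: ant0:(0,3)->S->(1,3) | ant1:(2,0)->S->(3,0) | ant2:(3,3)->N->(2,3)
  grid max=2 at (3,0)
Step 2: ant0:(1,3)->S->(2,3) | ant1:(3,0)->N->(2,0) | ant2:(2,3)->N->(1,3)
  grid max=2 at (1,3)
Step 3: ant0:(2,3)->N->(1,3) | ant1:(2,0)->S->(3,0) | ant2:(1,3)->S->(2,3)
  grid max=3 at (1,3)
Step 4: ant0:(1,3)->S->(2,3) | ant1:(3,0)->N->(2,0) | ant2:(2,3)->N->(1,3)
  grid max=4 at (1,3)
Step 5: ant0:(2,3)->N->(1,3) | ant1:(2,0)->S->(3,0) | ant2:(1,3)->S->(2,3)
  grid max=5 at (1,3)
Final grid:
  0 0 0 0
  0 0 0 5
  0 0 0 5
  2 0 0 0
Max pheromone 5 at (1,3)

Answer: (1,3)=5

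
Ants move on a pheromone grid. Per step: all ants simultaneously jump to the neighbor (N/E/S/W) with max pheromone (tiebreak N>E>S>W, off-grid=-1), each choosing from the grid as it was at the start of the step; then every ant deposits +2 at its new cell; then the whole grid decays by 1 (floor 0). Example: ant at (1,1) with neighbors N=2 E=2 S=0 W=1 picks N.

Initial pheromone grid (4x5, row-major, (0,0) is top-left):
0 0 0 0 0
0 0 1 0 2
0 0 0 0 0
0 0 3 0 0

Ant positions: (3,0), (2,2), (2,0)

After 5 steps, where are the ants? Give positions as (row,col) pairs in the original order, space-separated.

Step 1: ant0:(3,0)->N->(2,0) | ant1:(2,2)->S->(3,2) | ant2:(2,0)->N->(1,0)
  grid max=4 at (3,2)
Step 2: ant0:(2,0)->N->(1,0) | ant1:(3,2)->N->(2,2) | ant2:(1,0)->S->(2,0)
  grid max=3 at (3,2)
Step 3: ant0:(1,0)->S->(2,0) | ant1:(2,2)->S->(3,2) | ant2:(2,0)->N->(1,0)
  grid max=4 at (3,2)
Step 4: ant0:(2,0)->N->(1,0) | ant1:(3,2)->N->(2,2) | ant2:(1,0)->S->(2,0)
  grid max=4 at (1,0)
Step 5: ant0:(1,0)->S->(2,0) | ant1:(2,2)->S->(3,2) | ant2:(2,0)->N->(1,0)
  grid max=5 at (1,0)

(2,0) (3,2) (1,0)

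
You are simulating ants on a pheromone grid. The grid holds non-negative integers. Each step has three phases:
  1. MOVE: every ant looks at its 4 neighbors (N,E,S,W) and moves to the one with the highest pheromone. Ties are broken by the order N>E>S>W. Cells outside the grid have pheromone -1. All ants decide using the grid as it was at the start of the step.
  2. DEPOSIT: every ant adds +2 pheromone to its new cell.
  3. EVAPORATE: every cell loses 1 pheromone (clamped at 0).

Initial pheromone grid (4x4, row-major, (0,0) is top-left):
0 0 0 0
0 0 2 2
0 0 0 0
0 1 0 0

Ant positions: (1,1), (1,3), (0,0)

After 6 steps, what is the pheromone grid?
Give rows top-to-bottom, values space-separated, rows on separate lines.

After step 1: ants at (1,2),(1,2),(0,1)
  0 1 0 0
  0 0 5 1
  0 0 0 0
  0 0 0 0
After step 2: ants at (1,3),(1,3),(0,2)
  0 0 1 0
  0 0 4 4
  0 0 0 0
  0 0 0 0
After step 3: ants at (1,2),(1,2),(1,2)
  0 0 0 0
  0 0 9 3
  0 0 0 0
  0 0 0 0
After step 4: ants at (1,3),(1,3),(1,3)
  0 0 0 0
  0 0 8 8
  0 0 0 0
  0 0 0 0
After step 5: ants at (1,2),(1,2),(1,2)
  0 0 0 0
  0 0 13 7
  0 0 0 0
  0 0 0 0
After step 6: ants at (1,3),(1,3),(1,3)
  0 0 0 0
  0 0 12 12
  0 0 0 0
  0 0 0 0

0 0 0 0
0 0 12 12
0 0 0 0
0 0 0 0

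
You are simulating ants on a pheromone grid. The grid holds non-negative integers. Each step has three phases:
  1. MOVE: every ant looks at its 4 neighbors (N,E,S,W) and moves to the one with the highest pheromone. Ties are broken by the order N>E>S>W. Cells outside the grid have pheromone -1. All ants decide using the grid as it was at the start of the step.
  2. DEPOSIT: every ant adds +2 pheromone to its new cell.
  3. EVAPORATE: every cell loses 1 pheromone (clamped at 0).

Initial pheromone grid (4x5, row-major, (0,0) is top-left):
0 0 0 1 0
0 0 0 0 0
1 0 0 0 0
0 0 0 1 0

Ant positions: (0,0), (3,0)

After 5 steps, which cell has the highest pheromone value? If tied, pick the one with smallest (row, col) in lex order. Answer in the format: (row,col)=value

Answer: (2,0)=2

Derivation:
Step 1: ant0:(0,0)->E->(0,1) | ant1:(3,0)->N->(2,0)
  grid max=2 at (2,0)
Step 2: ant0:(0,1)->E->(0,2) | ant1:(2,0)->N->(1,0)
  grid max=1 at (0,2)
Step 3: ant0:(0,2)->E->(0,3) | ant1:(1,0)->S->(2,0)
  grid max=2 at (2,0)
Step 4: ant0:(0,3)->E->(0,4) | ant1:(2,0)->N->(1,0)
  grid max=1 at (0,4)
Step 5: ant0:(0,4)->S->(1,4) | ant1:(1,0)->S->(2,0)
  grid max=2 at (2,0)
Final grid:
  0 0 0 0 0
  0 0 0 0 1
  2 0 0 0 0
  0 0 0 0 0
Max pheromone 2 at (2,0)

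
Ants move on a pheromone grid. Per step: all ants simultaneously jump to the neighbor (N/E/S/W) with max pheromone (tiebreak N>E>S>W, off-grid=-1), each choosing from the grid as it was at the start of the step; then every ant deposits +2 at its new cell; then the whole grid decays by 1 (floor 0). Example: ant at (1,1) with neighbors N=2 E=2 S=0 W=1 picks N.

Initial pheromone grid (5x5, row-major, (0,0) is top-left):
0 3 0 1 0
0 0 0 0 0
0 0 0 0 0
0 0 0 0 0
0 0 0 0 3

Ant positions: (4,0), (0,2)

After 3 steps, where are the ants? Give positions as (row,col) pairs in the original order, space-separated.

Step 1: ant0:(4,0)->N->(3,0) | ant1:(0,2)->W->(0,1)
  grid max=4 at (0,1)
Step 2: ant0:(3,0)->N->(2,0) | ant1:(0,1)->E->(0,2)
  grid max=3 at (0,1)
Step 3: ant0:(2,0)->N->(1,0) | ant1:(0,2)->W->(0,1)
  grid max=4 at (0,1)

(1,0) (0,1)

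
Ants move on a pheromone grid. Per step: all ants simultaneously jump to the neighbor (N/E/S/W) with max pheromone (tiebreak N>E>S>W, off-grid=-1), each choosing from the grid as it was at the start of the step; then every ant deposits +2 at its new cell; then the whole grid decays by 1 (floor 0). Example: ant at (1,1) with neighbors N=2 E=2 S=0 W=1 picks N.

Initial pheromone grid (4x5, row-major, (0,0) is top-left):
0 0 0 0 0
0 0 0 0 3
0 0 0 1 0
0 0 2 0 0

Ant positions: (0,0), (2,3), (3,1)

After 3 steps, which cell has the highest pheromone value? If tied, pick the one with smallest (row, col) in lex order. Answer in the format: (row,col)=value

Step 1: ant0:(0,0)->E->(0,1) | ant1:(2,3)->N->(1,3) | ant2:(3,1)->E->(3,2)
  grid max=3 at (3,2)
Step 2: ant0:(0,1)->E->(0,2) | ant1:(1,3)->E->(1,4) | ant2:(3,2)->N->(2,2)
  grid max=3 at (1,4)
Step 3: ant0:(0,2)->E->(0,3) | ant1:(1,4)->N->(0,4) | ant2:(2,2)->S->(3,2)
  grid max=3 at (3,2)
Final grid:
  0 0 0 1 1
  0 0 0 0 2
  0 0 0 0 0
  0 0 3 0 0
Max pheromone 3 at (3,2)

Answer: (3,2)=3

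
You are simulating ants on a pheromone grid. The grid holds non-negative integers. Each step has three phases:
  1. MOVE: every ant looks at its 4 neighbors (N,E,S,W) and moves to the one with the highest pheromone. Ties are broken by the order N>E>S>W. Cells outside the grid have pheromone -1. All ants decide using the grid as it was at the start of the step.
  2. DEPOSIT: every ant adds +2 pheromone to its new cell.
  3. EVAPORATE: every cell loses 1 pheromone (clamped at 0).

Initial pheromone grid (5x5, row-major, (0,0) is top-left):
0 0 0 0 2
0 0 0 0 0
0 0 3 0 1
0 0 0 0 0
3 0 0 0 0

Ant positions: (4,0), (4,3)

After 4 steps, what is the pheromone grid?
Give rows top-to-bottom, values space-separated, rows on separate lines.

After step 1: ants at (3,0),(3,3)
  0 0 0 0 1
  0 0 0 0 0
  0 0 2 0 0
  1 0 0 1 0
  2 0 0 0 0
After step 2: ants at (4,0),(2,3)
  0 0 0 0 0
  0 0 0 0 0
  0 0 1 1 0
  0 0 0 0 0
  3 0 0 0 0
After step 3: ants at (3,0),(2,2)
  0 0 0 0 0
  0 0 0 0 0
  0 0 2 0 0
  1 0 0 0 0
  2 0 0 0 0
After step 4: ants at (4,0),(1,2)
  0 0 0 0 0
  0 0 1 0 0
  0 0 1 0 0
  0 0 0 0 0
  3 0 0 0 0

0 0 0 0 0
0 0 1 0 0
0 0 1 0 0
0 0 0 0 0
3 0 0 0 0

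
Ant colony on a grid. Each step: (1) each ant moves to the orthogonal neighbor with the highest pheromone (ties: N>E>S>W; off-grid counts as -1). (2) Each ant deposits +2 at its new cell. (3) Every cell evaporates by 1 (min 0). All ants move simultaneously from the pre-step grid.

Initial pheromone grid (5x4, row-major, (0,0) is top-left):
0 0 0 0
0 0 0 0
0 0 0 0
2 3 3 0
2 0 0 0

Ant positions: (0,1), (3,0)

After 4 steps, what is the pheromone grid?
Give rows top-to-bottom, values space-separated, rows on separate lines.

After step 1: ants at (0,2),(3,1)
  0 0 1 0
  0 0 0 0
  0 0 0 0
  1 4 2 0
  1 0 0 0
After step 2: ants at (0,3),(3,2)
  0 0 0 1
  0 0 0 0
  0 0 0 0
  0 3 3 0
  0 0 0 0
After step 3: ants at (1,3),(3,1)
  0 0 0 0
  0 0 0 1
  0 0 0 0
  0 4 2 0
  0 0 0 0
After step 4: ants at (0,3),(3,2)
  0 0 0 1
  0 0 0 0
  0 0 0 0
  0 3 3 0
  0 0 0 0

0 0 0 1
0 0 0 0
0 0 0 0
0 3 3 0
0 0 0 0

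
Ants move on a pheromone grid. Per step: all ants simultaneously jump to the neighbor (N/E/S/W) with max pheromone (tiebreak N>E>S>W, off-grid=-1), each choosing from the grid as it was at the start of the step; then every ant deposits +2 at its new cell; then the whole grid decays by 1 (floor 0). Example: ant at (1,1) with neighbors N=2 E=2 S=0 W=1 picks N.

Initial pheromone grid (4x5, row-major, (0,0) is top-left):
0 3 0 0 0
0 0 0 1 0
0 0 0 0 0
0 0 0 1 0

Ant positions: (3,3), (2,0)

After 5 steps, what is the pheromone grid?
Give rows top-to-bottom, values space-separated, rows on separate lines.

After step 1: ants at (2,3),(1,0)
  0 2 0 0 0
  1 0 0 0 0
  0 0 0 1 0
  0 0 0 0 0
After step 2: ants at (1,3),(0,0)
  1 1 0 0 0
  0 0 0 1 0
  0 0 0 0 0
  0 0 0 0 0
After step 3: ants at (0,3),(0,1)
  0 2 0 1 0
  0 0 0 0 0
  0 0 0 0 0
  0 0 0 0 0
After step 4: ants at (0,4),(0,2)
  0 1 1 0 1
  0 0 0 0 0
  0 0 0 0 0
  0 0 0 0 0
After step 5: ants at (1,4),(0,1)
  0 2 0 0 0
  0 0 0 0 1
  0 0 0 0 0
  0 0 0 0 0

0 2 0 0 0
0 0 0 0 1
0 0 0 0 0
0 0 0 0 0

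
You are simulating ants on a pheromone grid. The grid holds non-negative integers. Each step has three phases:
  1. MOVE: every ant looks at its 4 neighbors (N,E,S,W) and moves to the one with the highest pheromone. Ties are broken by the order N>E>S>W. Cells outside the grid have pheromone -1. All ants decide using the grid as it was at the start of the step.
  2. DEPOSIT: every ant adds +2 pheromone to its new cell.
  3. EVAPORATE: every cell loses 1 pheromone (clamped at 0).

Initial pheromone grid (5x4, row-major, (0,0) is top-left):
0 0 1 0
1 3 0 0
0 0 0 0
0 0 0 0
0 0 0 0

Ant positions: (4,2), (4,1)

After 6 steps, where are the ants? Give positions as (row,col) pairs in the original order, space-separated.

Step 1: ant0:(4,2)->N->(3,2) | ant1:(4,1)->N->(3,1)
  grid max=2 at (1,1)
Step 2: ant0:(3,2)->W->(3,1) | ant1:(3,1)->E->(3,2)
  grid max=2 at (3,1)
Step 3: ant0:(3,1)->E->(3,2) | ant1:(3,2)->W->(3,1)
  grid max=3 at (3,1)
Step 4: ant0:(3,2)->W->(3,1) | ant1:(3,1)->E->(3,2)
  grid max=4 at (3,1)
Step 5: ant0:(3,1)->E->(3,2) | ant1:(3,2)->W->(3,1)
  grid max=5 at (3,1)
Step 6: ant0:(3,2)->W->(3,1) | ant1:(3,1)->E->(3,2)
  grid max=6 at (3,1)

(3,1) (3,2)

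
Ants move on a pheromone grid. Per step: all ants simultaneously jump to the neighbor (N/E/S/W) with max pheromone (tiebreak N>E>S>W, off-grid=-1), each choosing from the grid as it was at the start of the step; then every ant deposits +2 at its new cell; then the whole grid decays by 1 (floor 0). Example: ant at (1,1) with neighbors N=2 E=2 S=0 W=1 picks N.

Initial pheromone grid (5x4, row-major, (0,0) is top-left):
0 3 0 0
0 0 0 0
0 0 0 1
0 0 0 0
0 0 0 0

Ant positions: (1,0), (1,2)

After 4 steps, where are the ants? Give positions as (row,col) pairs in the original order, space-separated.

Step 1: ant0:(1,0)->N->(0,0) | ant1:(1,2)->N->(0,2)
  grid max=2 at (0,1)
Step 2: ant0:(0,0)->E->(0,1) | ant1:(0,2)->W->(0,1)
  grid max=5 at (0,1)
Step 3: ant0:(0,1)->E->(0,2) | ant1:(0,1)->E->(0,2)
  grid max=4 at (0,1)
Step 4: ant0:(0,2)->W->(0,1) | ant1:(0,2)->W->(0,1)
  grid max=7 at (0,1)

(0,1) (0,1)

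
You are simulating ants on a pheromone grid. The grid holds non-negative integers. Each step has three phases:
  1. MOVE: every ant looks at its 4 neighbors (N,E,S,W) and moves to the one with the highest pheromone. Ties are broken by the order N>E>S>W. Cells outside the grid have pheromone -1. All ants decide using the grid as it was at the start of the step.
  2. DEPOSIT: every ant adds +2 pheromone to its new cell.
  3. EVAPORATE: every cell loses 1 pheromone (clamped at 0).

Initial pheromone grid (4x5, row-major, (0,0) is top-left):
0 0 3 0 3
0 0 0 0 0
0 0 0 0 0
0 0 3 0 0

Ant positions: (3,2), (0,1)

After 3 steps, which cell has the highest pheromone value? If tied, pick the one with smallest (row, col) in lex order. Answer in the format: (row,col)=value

Step 1: ant0:(3,2)->N->(2,2) | ant1:(0,1)->E->(0,2)
  grid max=4 at (0,2)
Step 2: ant0:(2,2)->S->(3,2) | ant1:(0,2)->E->(0,3)
  grid max=3 at (0,2)
Step 3: ant0:(3,2)->N->(2,2) | ant1:(0,3)->W->(0,2)
  grid max=4 at (0,2)
Final grid:
  0 0 4 0 0
  0 0 0 0 0
  0 0 1 0 0
  0 0 2 0 0
Max pheromone 4 at (0,2)

Answer: (0,2)=4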